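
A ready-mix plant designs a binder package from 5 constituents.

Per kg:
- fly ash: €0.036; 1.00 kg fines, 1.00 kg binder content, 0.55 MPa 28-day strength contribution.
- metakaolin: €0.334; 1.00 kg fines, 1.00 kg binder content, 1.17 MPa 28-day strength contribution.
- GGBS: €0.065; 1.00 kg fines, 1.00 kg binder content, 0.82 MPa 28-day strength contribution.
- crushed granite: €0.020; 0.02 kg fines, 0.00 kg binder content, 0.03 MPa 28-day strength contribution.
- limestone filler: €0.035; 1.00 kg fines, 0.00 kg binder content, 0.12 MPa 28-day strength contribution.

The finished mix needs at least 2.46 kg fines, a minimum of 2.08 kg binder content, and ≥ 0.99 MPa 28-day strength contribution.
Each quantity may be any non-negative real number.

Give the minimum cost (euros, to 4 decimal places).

€0.0882

Let x1 = kg of fly ash, x2 = kg of metakaolin, x3 = kg of GGBS, x4 = kg of crushed granite, x5 = kg of limestone filler.
Minimise 0.036x1 + 0.334x2 + 0.065x3 + 0.02x4 + 0.035x5 s.t.:
  1x1 + 1x2 + 1x3 + 0.02x4 + 1x5 ≥ 2.46   (fines)
  1x1 + 1x2 + 1x3 ≥ 2.08   (binder content)
  0.55x1 + 1.17x2 + 0.82x3 + 0.03x4 + 0.12x5 ≥ 0.99   (28-day strength contribution)
  x1, x2, x3, x4, x5 ≥ 0.
The optimal basis is {fly ash, limestone filler}; metakaolin, GGBS, crushed granite drop out. The fines and binder content requirements are met with equality.
So fly ash = 2.08 kg, limestone filler = 0.38 kg.
Cost = 0.036·2.08 + 0.035·0.38 = 0.088180.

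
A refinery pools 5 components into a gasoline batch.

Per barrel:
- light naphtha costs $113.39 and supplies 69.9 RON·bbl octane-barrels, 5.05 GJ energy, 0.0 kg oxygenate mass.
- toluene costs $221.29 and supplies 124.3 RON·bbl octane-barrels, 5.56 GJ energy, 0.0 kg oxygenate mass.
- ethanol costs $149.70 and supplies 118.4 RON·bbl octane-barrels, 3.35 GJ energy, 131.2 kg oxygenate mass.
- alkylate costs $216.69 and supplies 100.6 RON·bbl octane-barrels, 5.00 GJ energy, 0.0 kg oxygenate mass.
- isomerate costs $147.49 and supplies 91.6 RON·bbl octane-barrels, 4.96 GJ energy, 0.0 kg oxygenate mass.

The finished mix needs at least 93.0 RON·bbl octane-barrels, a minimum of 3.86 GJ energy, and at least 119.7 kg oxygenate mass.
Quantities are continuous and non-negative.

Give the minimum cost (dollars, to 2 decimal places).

Let x1 = barrels of light naphtha, x2 = barrels of toluene, x3 = barrels of ethanol, x4 = barrels of alkylate, x5 = barrels of isomerate.
Minimize 113.39x1 + 221.29x2 + 149.7x3 + 216.69x4 + 147.49x5 s.t.:
  69.9x1 + 124.3x2 + 118.4x3 + 100.6x4 + 91.6x5 ≥ 93   (octane-barrels)
  5.05x1 + 5.56x2 + 3.35x3 + 5x4 + 4.96x5 ≥ 3.86   (energy)
  131.2x3 ≥ 119.7   (oxygenate mass)
  x1, x2, x3, x4, x5 ≥ 0.
At the optimum only light naphtha, ethanol are positive (toluene, alkylate, isomerate = 0). There the energy and oxygenate mass constraints are tight.
Solving gives x1 = 0.15914, x3 = 0.91235.
Total cost: 113.39·0.15914 + 149.7·0.91235 = 154.6237.

$154.62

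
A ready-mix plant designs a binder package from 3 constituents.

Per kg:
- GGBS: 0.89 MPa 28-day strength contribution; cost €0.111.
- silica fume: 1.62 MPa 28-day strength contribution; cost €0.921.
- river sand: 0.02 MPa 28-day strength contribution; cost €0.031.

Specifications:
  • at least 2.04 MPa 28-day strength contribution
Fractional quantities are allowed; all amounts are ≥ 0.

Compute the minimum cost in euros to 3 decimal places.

Let x1 = kg of GGBS, x2 = kg of silica fume, x3 = kg of river sand.
Minimise 0.111x1 + 0.921x2 + 0.031x3 subject to:
  0.89x1 + 1.62x2 + 0.02x3 ≥ 2.04   (28-day strength contribution)
  x1, x2, x3 ≥ 0.
At the optimum only GGBS is positive (silica fume, river sand = 0). The 28-day strength contribution requirement is met with equality.
Optimal quantities: GGBS = 2.292 kg.
Cost = 0.111·2.292 = 0.25441.

€0.254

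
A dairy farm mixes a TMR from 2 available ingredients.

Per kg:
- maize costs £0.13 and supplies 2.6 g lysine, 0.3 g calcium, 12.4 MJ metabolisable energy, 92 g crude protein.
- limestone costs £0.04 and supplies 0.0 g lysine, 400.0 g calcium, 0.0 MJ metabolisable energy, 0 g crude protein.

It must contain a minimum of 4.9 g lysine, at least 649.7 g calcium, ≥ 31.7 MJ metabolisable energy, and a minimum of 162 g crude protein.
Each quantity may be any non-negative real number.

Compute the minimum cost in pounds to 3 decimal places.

£0.397

This is a linear program. Let x1 = kg of maize, x2 = kg of limestone.
Minimise 0.13x1 + 0.04x2 subject to:
  2.6x1 ≥ 4.9   (lysine)
  0.3x1 + 400x2 ≥ 649.7   (calcium)
  12.4x1 ≥ 31.7   (metabolisable energy)
  92x1 ≥ 162   (crude protein)
  x1, x2 ≥ 0.
Both inputs are positive at the optimum. The calcium and metabolisable energy requirements are met with equality.
Solving gives x1 = 2.556, x2 = 1.622.
Total cost: 0.13·2.556 + 0.04·1.622 = 0.39716.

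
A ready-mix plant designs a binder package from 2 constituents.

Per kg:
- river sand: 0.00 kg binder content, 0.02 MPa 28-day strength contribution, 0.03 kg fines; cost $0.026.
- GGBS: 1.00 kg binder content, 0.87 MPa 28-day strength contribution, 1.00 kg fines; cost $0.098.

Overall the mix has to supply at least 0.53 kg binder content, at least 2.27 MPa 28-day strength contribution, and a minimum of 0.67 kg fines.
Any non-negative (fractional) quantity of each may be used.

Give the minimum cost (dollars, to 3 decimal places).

$0.256

Set it up as a linear program. Let x1 = kg of river sand, x2 = kg of GGBS.
min 0.026x1 + 0.098x2 s.t.:
  1x2 ≥ 0.53   (binder content)
  0.02x1 + 0.87x2 ≥ 2.27   (28-day strength contribution)
  0.03x1 + 1x2 ≥ 0.67   (fines)
  x1, x2 ≥ 0.
The optimal basis is {GGBS}; river sand drops out. There the 28-day strength contribution constraint is tight.
That vertex is x2 = 2.609.
Total cost: 0.098·2.609 = 0.25568.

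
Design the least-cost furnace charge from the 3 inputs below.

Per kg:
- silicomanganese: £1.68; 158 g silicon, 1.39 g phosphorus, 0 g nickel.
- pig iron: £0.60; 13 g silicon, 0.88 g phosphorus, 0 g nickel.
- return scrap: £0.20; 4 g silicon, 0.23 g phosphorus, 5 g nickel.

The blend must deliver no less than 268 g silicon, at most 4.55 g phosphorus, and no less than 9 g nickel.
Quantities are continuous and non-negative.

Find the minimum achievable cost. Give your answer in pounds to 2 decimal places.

Set it up as a linear program. Let x1 = kg of silicomanganese, x2 = kg of pig iron, x3 = kg of return scrap.
Minimize 1.68x1 + 0.6x2 + 0.2x3 with:
  158x1 + 13x2 + 4x3 ≥ 268   (silicon)
  1.39x1 + 0.88x2 + 0.23x3 ≤ 4.55   (phosphorus)
  5x3 ≥ 9   (nickel)
  x1, x2, x3 ≥ 0.
The minimum-cost mix takes nothing from pig iron — only silicomanganese, return scrap. There the silicon and nickel constraints are tight.
So silicomanganese = 1.651 kg, return scrap = 1.8 kg.
Objective = 1.68·1.651 + 0.2·1.8 = 3.1337.

£3.13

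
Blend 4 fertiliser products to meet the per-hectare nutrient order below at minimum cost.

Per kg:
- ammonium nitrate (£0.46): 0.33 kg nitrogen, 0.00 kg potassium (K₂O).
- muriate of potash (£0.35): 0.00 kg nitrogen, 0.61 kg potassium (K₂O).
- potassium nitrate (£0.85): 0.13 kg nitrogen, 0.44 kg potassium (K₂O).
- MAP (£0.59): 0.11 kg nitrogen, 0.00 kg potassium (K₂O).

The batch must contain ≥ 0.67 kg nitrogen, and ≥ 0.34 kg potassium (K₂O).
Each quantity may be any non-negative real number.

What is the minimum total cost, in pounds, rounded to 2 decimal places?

This is a linear program. Let x1 = kg of ammonium nitrate, x2 = kg of muriate of potash, x3 = kg of potassium nitrate, x4 = kg of MAP.
min 0.46x1 + 0.35x2 + 0.85x3 + 0.59x4 with:
  0.33x1 + 0.13x3 + 0.11x4 ≥ 0.67   (nitrogen)
  0.61x2 + 0.44x3 ≥ 0.34   (potassium (K₂O))
  x1, x2, x3, x4 ≥ 0.
The cheapest feasible vertex uses only ammonium nitrate, muriate of potash; potassium nitrate, MAP are not used. There the nitrogen and potassium (K₂O) constraints are tight.
That vertex is x1 = 2.03, x2 = 0.5574.
Objective = 0.46·2.03 + 0.35·0.5574 = 1.1289.

£1.13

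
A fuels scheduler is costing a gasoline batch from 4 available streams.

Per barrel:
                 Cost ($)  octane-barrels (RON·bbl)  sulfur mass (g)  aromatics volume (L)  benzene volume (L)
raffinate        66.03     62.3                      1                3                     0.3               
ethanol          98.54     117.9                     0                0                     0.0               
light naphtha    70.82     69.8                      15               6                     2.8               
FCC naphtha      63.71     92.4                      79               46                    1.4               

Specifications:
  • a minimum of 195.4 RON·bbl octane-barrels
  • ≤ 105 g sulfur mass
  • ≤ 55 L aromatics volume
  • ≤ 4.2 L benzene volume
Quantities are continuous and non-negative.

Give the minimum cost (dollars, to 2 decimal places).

$147.15

Set it up as a linear program. Let x1 = barrels of raffinate, x2 = barrels of ethanol, x3 = barrels of light naphtha, x4 = barrels of FCC naphtha.
Minimize 66.03x1 + 98.54x2 + 70.82x3 + 63.71x4 subject to:
  62.3x1 + 117.9x2 + 69.8x3 + 92.4x4 ≥ 195.4   (octane-barrels)
  1x1 + 15x3 + 79x4 ≤ 105   (sulfur mass)
  3x1 + 6x3 + 46x4 ≤ 55   (aromatics volume)
  0.3x1 + 2.8x3 + 1.4x4 ≤ 4.2   (benzene volume)
  x1, x2, x3, x4 ≥ 0.
The minimum-cost mix takes nothing from raffinate, light naphtha — only ethanol, FCC naphtha. The octane-barrels and aromatics volume requirements are met with equality.
That vertex is x2 = 0.720286, x4 = 1.19565.
Objective = 98.54·0.720286 + 63.71·1.19565 = 147.1518.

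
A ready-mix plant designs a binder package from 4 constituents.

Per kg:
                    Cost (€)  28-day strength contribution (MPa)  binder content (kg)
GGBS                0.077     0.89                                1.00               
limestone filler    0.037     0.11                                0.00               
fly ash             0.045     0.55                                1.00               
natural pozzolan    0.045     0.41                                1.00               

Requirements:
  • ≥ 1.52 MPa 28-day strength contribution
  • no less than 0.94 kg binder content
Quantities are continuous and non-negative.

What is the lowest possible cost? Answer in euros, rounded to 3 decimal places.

€0.124

Let x1 = kg of GGBS, x2 = kg of limestone filler, x3 = kg of fly ash, x4 = kg of natural pozzolan.
min 0.077x1 + 0.037x2 + 0.045x3 + 0.045x4 with:
  0.89x1 + 0.11x2 + 0.55x3 + 0.41x4 ≥ 1.52   (28-day strength contribution)
  1x1 + 1x3 + 1x4 ≥ 0.94   (binder content)
  x1, x2, x3, x4 ≥ 0.
The cheapest feasible vertex uses only fly ash; GGBS, limestone filler, natural pozzolan are not used. The 28-day strength contribution requirement is met with equality.
Solving gives x3 = 2.764.
Cost = 0.045·2.764 = 0.12438.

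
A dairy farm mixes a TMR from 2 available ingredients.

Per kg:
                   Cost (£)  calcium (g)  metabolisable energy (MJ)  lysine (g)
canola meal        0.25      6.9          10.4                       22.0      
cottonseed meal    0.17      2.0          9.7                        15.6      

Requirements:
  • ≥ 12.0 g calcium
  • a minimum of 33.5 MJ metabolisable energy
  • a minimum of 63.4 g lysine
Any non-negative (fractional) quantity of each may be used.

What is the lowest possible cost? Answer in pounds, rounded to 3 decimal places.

£0.701

Set it up as a linear program. Let x1 = kg of canola meal, x2 = kg of cottonseed meal.
min 0.25x1 + 0.17x2 s.t.:
  6.9x1 + 2x2 ≥ 12   (calcium)
  10.4x1 + 9.7x2 ≥ 33.5   (metabolisable energy)
  22x1 + 15.6x2 ≥ 63.4   (lysine)
  x1, x2 ≥ 0.
Both inputs are positive at the optimum. The calcium and lysine requirements are met with equality.
Solving gives x1 = 0.9491, x2 = 2.726.
Total cost: 0.25·0.9491 + 0.17·2.726 = 0.70070.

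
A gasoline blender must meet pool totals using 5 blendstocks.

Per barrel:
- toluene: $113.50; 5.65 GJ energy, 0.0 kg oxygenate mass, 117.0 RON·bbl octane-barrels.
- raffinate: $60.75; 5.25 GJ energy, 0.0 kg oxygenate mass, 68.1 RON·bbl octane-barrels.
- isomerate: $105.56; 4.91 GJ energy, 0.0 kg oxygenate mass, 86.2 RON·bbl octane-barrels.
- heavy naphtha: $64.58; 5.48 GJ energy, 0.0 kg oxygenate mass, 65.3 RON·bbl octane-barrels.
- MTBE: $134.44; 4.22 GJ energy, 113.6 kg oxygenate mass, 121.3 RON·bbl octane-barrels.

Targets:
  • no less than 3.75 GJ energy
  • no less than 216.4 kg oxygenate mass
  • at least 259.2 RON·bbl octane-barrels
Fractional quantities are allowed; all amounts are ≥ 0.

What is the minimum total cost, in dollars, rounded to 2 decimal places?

$281.19

This is a linear program. Let x1 = barrels of toluene, x2 = barrels of raffinate, x3 = barrels of isomerate, x4 = barrels of heavy naphtha, x5 = barrels of MTBE.
min 113.5x1 + 60.75x2 + 105.56x3 + 64.58x4 + 134.44x5 with:
  5.65x1 + 5.25x2 + 4.91x3 + 5.48x4 + 4.22x5 ≥ 3.75   (energy)
  113.6x5 ≥ 216.4   (oxygenate mass)
  117x1 + 68.1x2 + 86.2x3 + 65.3x4 + 121.3x5 ≥ 259.2   (octane-barrels)
  x1, x2, x3, x4, x5 ≥ 0.
The optimal basis is {raffinate, MTBE}; toluene, isomerate, heavy naphtha drop out. Binding constraints: oxygenate mass and octane-barrels.
Optimal quantities: raffinate = 0.4131 barrels, MTBE = 1.9049 barrels.
Cost = 60.75·0.4131 + 134.44·1.9049 = 281.1906.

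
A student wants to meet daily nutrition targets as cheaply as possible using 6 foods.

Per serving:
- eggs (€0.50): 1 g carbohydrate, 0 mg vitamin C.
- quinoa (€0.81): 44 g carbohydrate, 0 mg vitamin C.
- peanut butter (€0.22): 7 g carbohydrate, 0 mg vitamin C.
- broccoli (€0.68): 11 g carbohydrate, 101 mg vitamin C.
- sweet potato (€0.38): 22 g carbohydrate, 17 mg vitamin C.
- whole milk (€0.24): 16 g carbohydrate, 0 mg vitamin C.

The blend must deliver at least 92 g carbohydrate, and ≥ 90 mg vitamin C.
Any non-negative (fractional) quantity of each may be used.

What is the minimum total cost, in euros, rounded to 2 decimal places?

€1.69

Let x1 = servings of eggs, x2 = servings of quinoa, x3 = servings of peanut butter, x4 = servings of broccoli, x5 = servings of sweet potato, x6 = servings of whole milk.
Minimise 0.5x1 + 0.81x2 + 0.22x3 + 0.68x4 + 0.38x5 + 0.24x6 s.t.:
  1x1 + 44x2 + 7x3 + 11x4 + 22x5 + 16x6 ≥ 92   (carbohydrate)
  101x4 + 17x5 ≥ 90   (vitamin C)
  x1, x2, x3, x4, x5, x6 ≥ 0.
The minimum-cost mix takes nothing from eggs, quinoa, peanut butter, whole milk — only broccoli, sweet potato. Binding constraints: carbohydrate and vitamin C.
Solving gives x4 = 0.2044, x5 = 4.08.
Hence cost = 0.68·0.2044 + 0.38·4.08 = €1.6894.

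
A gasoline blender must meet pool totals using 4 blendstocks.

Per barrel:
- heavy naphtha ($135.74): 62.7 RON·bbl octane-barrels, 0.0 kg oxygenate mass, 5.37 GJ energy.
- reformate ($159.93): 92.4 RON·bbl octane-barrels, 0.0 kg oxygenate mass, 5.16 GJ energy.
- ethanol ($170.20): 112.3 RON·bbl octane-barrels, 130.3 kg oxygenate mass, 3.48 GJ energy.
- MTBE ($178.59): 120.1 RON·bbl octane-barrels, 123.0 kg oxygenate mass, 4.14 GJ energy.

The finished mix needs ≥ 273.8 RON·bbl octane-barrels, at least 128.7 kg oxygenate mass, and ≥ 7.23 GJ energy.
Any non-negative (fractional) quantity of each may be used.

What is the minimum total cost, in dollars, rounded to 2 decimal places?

$407.14

This is a linear program. Let x1 = barrels of heavy naphtha, x2 = barrels of reformate, x3 = barrels of ethanol, x4 = barrels of MTBE.
min 135.74x1 + 159.93x2 + 170.2x3 + 178.59x4 subject to:
  62.7x1 + 92.4x2 + 112.3x3 + 120.1x4 ≥ 273.8   (octane-barrels)
  130.3x3 + 123x4 ≥ 128.7   (oxygenate mass)
  5.37x1 + 5.16x2 + 3.48x3 + 4.14x4 ≥ 7.23   (energy)
  x1, x2, x3, x4 ≥ 0.
The optimal basis is {MTBE}; heavy naphtha, reformate, ethanol drop out. Binding constraint: octane-barrels.
So MTBE = 2.27977 barrels.
Total cost: 178.59·2.27977 = 407.1441.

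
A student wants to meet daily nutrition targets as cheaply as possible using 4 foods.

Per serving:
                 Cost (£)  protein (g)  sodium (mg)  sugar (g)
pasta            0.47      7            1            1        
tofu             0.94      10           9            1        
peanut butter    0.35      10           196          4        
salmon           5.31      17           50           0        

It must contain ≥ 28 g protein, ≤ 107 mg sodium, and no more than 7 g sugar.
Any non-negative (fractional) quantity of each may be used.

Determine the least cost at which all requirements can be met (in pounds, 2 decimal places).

£1.71

Treat it as an LP. Let x1 = servings of pasta, x2 = servings of tofu, x3 = servings of peanut butter, x4 = servings of salmon.
min 0.47x1 + 0.94x2 + 0.35x3 + 5.31x4 subject to:
  7x1 + 10x2 + 10x3 + 17x4 ≥ 28   (protein)
  1x1 + 9x2 + 196x3 + 50x4 ≤ 107   (sodium)
  1x1 + 1x2 + 4x3 ≤ 7   (sugar)
  x1, x2, x3, x4 ≥ 0.
The optimal basis is {pasta, peanut butter}; tofu, salmon drop out. The protein and sodium requirements are met with equality.
So pasta = 3.244 servings, peanut butter = 0.5294 servings.
Objective = 0.47·3.244 + 0.35·0.5294 = 1.7100.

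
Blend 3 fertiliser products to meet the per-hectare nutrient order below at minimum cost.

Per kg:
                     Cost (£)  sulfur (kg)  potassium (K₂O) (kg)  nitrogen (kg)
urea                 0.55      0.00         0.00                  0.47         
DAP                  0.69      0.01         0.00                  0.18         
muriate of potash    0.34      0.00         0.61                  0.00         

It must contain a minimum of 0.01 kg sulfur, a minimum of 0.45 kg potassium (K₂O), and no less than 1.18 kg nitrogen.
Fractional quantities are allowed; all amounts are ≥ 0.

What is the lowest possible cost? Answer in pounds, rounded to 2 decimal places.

£2.11

Treat it as an LP. Let x1 = kg of urea, x2 = kg of DAP, x3 = kg of muriate of potash.
Minimise 0.55x1 + 0.69x2 + 0.34x3 with:
  0.01x2 ≥ 0.01   (sulfur)
  0.61x3 ≥ 0.45   (potassium (K₂O))
  0.47x1 + 0.18x2 ≥ 1.18   (nitrogen)
  x1, x2, x3 ≥ 0.
The optimal mix uses every input. Binding constraints: sulfur, potassium (K₂O), nitrogen.
Solving gives x1 = 2.128, x2 = 1, x3 = 0.7377.
Total cost: 0.55·2.128 + 0.69·1 + 0.34·0.7377 = 2.1112.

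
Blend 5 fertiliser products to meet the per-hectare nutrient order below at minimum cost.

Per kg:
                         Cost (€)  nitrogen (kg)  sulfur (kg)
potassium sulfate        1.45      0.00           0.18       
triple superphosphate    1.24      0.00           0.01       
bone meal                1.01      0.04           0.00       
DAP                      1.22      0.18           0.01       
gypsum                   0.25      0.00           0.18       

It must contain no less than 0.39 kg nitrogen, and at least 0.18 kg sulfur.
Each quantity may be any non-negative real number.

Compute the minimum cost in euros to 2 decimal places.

Treat it as an LP. Let x1 = kg of potassium sulfate, x2 = kg of triple superphosphate, x3 = kg of bone meal, x4 = kg of DAP, x5 = kg of gypsum.
Minimize 1.45x1 + 1.24x2 + 1.01x3 + 1.22x4 + 0.25x5 subject to:
  0.04x3 + 0.18x4 ≥ 0.39   (nitrogen)
  0.18x1 + 0.01x2 + 0.01x4 + 0.18x5 ≥ 0.18   (sulfur)
  x1, x2, x3, x4, x5 ≥ 0.
The cheapest feasible vertex uses only DAP, gypsum; potassium sulfate, triple superphosphate, bone meal are not used. There the nitrogen and sulfur constraints are tight.
That vertex is x4 = 2.167, x5 = 0.8796.
Cost = 1.22·2.167 + 0.25·0.8796 = 2.8636.

€2.86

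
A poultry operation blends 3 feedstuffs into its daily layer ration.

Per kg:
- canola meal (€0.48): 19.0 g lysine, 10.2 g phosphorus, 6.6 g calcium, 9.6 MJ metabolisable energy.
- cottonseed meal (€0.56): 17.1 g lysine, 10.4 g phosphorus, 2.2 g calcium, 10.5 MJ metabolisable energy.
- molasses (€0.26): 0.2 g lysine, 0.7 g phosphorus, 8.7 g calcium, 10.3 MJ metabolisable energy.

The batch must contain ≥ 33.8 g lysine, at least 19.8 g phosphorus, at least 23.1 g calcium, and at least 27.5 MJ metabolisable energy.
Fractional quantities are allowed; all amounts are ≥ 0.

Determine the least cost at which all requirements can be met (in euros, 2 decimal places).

€1.22

Set it up as a linear program. Let x1 = kg of canola meal, x2 = kg of cottonseed meal, x3 = kg of molasses.
Minimise 0.48x1 + 0.56x2 + 0.26x3 with:
  19x1 + 17.1x2 + 0.2x3 ≥ 33.8   (lysine)
  10.2x1 + 10.4x2 + 0.7x3 ≥ 19.8   (phosphorus)
  6.6x1 + 2.2x2 + 8.7x3 ≥ 23.1   (calcium)
  9.6x1 + 10.5x2 + 10.3x3 ≥ 27.5   (metabolisable energy)
  x1, x2, x3 ≥ 0.
The cheapest feasible vertex uses only canola meal, molasses; cottonseed meal is not used. Binding constraints: phosphorus and calcium.
Solving gives x1 = 1.856, x3 = 1.248.
Cost = 0.48·1.856 + 0.26·1.248 = 1.2154.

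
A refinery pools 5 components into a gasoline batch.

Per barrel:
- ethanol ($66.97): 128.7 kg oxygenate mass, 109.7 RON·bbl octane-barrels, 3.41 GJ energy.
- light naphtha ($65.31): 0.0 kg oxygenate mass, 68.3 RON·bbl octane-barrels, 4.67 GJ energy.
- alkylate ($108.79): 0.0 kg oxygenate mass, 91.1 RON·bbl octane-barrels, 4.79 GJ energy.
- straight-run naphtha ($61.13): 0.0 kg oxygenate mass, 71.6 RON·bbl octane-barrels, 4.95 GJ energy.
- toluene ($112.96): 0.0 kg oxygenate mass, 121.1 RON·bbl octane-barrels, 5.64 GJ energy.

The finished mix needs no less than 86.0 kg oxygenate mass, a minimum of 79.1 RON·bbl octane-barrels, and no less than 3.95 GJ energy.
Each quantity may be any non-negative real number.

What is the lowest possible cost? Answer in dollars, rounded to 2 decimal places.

$65.39

Set it up as a linear program. Let x1 = barrels of ethanol, x2 = barrels of light naphtha, x3 = barrels of alkylate, x4 = barrels of straight-run naphtha, x5 = barrels of toluene.
Minimize 66.97x1 + 65.31x2 + 108.79x3 + 61.13x4 + 112.96x5 s.t.:
  128.7x1 ≥ 86   (oxygenate mass)
  109.7x1 + 68.3x2 + 91.1x3 + 71.6x4 + 121.1x5 ≥ 79.1   (octane-barrels)
  3.41x1 + 4.67x2 + 4.79x3 + 4.95x4 + 5.64x5 ≥ 3.95   (energy)
  x1, x2, x3, x4, x5 ≥ 0.
The minimum-cost mix takes nothing from light naphtha, alkylate, toluene — only ethanol, straight-run naphtha. There the oxygenate mass and energy constraints are tight.
Solving gives x1 = 0.6682, x4 = 0.3377.
Hence cost = 66.97·0.6682 + 61.13·0.3377 = $65.3930.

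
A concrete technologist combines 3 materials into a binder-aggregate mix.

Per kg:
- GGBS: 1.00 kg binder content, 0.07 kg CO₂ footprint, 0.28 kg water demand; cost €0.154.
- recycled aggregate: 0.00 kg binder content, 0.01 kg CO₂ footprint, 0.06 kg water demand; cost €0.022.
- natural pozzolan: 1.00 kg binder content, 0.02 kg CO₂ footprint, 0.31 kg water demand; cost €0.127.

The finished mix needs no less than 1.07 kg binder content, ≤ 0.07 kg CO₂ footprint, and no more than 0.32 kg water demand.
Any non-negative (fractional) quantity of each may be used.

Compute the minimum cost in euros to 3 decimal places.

This is a linear program. Let x1 = kg of GGBS, x2 = kg of recycled aggregate, x3 = kg of natural pozzolan.
Minimise 0.154x1 + 0.022x2 + 0.127x3 subject to:
  1x1 + 1x3 ≥ 1.07   (binder content)
  0.07x1 + 0.01x2 + 0.02x3 ≤ 0.07   (CO₂ footprint)
  0.28x1 + 0.06x2 + 0.31x3 ≤ 0.32   (water demand)
  x1, x2, x3 ≥ 0.
The minimum-cost mix takes nothing from recycled aggregate — only GGBS, natural pozzolan. The binder content and water demand requirements are met with equality.
That vertex is x1 = 0.39, x3 = 0.68.
Hence cost = 0.154·0.39 + 0.127·0.68 = €0.14642.

€0.146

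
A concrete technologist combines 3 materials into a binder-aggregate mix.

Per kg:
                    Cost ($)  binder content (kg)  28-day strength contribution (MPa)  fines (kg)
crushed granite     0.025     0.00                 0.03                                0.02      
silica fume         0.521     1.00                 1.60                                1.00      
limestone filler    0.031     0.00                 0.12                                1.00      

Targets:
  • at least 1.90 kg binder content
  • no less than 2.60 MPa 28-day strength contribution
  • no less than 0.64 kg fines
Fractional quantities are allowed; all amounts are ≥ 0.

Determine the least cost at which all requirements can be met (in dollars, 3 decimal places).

$0.990

Let x1 = kg of crushed granite, x2 = kg of silica fume, x3 = kg of limestone filler.
Minimize 0.025x1 + 0.521x2 + 0.031x3 s.t.:
  1x2 ≥ 1.9   (binder content)
  0.03x1 + 1.6x2 + 0.12x3 ≥ 2.6   (28-day strength contribution)
  0.02x1 + 1x2 + 1x3 ≥ 0.64   (fines)
  x1, x2, x3 ≥ 0.
At the optimum only silica fume is positive (crushed granite, limestone filler = 0). The binder content requirement is met with equality.
So silica fume = 1.9 kg.
Total cost: 0.521·1.9 = 0.98990.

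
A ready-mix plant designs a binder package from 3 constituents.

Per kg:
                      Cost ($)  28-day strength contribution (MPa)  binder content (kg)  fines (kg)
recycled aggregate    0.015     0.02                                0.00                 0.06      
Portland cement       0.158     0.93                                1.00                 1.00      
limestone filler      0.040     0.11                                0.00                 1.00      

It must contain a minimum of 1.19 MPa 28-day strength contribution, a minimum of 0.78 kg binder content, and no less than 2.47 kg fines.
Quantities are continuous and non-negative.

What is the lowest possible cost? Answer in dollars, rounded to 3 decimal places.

$0.231

This is a linear program. Let x1 = kg of recycled aggregate, x2 = kg of Portland cement, x3 = kg of limestone filler.
Minimize 0.015x1 + 0.158x2 + 0.04x3 s.t.:
  0.02x1 + 0.93x2 + 0.11x3 ≥ 1.19   (28-day strength contribution)
  1x2 ≥ 0.78   (binder content)
  0.06x1 + 1x2 + 1x3 ≥ 2.47   (fines)
  x1, x2, x3 ≥ 0.
The optimal basis is {Portland cement, limestone filler}; recycled aggregate drops out. There the 28-day strength contribution and fines constraints are tight.
Solving gives x2 = 1.12, x3 = 1.35.
Hence cost = 0.158·1.12 + 0.04·1.35 = $0.23096.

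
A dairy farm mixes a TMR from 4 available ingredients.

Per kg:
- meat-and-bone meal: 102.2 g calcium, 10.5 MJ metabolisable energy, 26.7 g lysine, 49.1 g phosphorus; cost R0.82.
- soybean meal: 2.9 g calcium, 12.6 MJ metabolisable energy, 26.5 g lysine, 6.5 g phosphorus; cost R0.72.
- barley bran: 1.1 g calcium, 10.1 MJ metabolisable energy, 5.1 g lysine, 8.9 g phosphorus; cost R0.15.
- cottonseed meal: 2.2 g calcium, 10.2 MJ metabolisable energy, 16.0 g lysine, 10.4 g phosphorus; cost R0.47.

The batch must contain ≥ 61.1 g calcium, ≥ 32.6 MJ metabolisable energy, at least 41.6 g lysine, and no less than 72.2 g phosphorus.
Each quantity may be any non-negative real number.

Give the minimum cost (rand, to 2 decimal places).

Let x1 = kg of meat-and-bone meal, x2 = kg of soybean meal, x3 = kg of barley bran, x4 = kg of cottonseed meal.
Minimise 0.82x1 + 0.72x2 + 0.15x3 + 0.47x4 with:
  102.2x1 + 2.9x2 + 1.1x3 + 2.2x4 ≥ 61.1   (calcium)
  10.5x1 + 12.6x2 + 10.1x3 + 10.2x4 ≥ 32.6   (metabolisable energy)
  26.7x1 + 26.5x2 + 5.1x3 + 16x4 ≥ 41.6   (lysine)
  49.1x1 + 6.5x2 + 8.9x3 + 10.4x4 ≥ 72.2   (phosphorus)
  x1, x2, x3, x4 ≥ 0.
At the optimum only meat-and-bone meal, soybean meal, barley bran are positive (cottonseed meal = 0). There the calcium, lysine, phosphorus constraints are tight.
That vertex is x1 = 0.5418, x2 = 0.04413, x3 = 5.091.
Objective = 0.82·0.5418 + 0.72·0.04413 + 0.15·5.091 = 1.2397.

R1.24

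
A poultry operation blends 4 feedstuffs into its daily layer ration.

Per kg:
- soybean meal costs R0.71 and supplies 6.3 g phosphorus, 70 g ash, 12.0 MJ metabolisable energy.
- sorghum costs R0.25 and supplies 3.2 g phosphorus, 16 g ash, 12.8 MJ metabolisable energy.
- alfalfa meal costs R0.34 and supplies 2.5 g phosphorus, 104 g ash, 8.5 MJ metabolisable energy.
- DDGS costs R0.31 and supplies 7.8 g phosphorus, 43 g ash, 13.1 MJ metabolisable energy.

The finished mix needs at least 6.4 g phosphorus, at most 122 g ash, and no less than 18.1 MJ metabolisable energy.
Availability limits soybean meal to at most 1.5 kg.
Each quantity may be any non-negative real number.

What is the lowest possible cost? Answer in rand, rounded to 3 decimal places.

R0.376

Let x1 = kg of soybean meal, x2 = kg of sorghum, x3 = kg of alfalfa meal, x4 = kg of DDGS.
Minimize 0.71x1 + 0.25x2 + 0.34x3 + 0.31x4 subject to:
  6.3x1 + 3.2x2 + 2.5x3 + 7.8x4 ≥ 6.4   (phosphorus)
  70x1 + 16x2 + 104x3 + 43x4 ≤ 122   (ash)
  12x1 + 12.8x2 + 8.5x3 + 13.1x4 ≥ 18.1   (metabolisable energy)
  x1 ≤ 1.5
  x1, x2, x3, x4 ≥ 0.
The cheapest feasible vertex uses only sorghum, DDGS; soybean meal, alfalfa meal are not used. Binding constraints: phosphorus and metabolisable energy.
That vertex is x2 = 0.99, x4 = 0.4144.
Cost = 0.25·0.99 + 0.31·0.4144 = 0.37596.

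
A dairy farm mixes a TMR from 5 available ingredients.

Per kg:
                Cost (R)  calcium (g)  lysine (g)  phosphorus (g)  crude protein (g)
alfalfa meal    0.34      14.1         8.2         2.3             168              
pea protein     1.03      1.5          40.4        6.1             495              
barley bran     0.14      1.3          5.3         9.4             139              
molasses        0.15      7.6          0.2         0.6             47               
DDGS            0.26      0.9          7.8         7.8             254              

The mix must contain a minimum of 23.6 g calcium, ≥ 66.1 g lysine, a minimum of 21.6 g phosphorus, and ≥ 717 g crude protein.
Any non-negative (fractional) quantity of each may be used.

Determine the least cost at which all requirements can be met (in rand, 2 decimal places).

Let x1 = kg of alfalfa meal, x2 = kg of pea protein, x3 = kg of barley bran, x4 = kg of molasses, x5 = kg of DDGS.
Minimize 0.34x1 + 1.03x2 + 0.14x3 + 0.15x4 + 0.26x5 with:
  14.1x1 + 1.5x2 + 1.3x3 + 7.6x4 + 0.9x5 ≥ 23.6   (calcium)
  8.2x1 + 40.4x2 + 5.3x3 + 0.2x4 + 7.8x5 ≥ 66.1   (lysine)
  2.3x1 + 6.1x2 + 9.4x3 + 0.6x4 + 7.8x5 ≥ 21.6   (phosphorus)
  168x1 + 495x2 + 139x3 + 47x4 + 254x5 ≥ 717   (crude protein)
  x1, x2, x3, x4, x5 ≥ 0.
The minimum-cost mix takes nothing from pea protein, molasses, DDGS — only alfalfa meal, barley bran. There the calcium and lysine constraints are tight.
Solving gives x1 = 0.6111, x3 = 11.53.
Objective = 0.34·0.6111 + 0.14·11.53 = 1.8220.

R1.82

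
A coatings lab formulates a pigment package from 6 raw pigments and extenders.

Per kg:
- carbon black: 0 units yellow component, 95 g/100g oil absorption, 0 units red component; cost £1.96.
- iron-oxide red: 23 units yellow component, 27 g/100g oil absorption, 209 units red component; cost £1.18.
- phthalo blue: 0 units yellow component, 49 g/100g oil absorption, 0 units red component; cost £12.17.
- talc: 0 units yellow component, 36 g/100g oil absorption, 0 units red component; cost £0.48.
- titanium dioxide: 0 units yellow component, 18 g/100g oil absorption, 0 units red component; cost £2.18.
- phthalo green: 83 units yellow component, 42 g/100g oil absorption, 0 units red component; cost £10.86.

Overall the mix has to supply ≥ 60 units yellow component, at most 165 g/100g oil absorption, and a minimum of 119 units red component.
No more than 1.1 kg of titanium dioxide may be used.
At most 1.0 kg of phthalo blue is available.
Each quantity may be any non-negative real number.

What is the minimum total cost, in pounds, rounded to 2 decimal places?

£3.08

Treat it as an LP. Let x1 = kg of carbon black, x2 = kg of iron-oxide red, x3 = kg of phthalo blue, x4 = kg of talc, x5 = kg of titanium dioxide, x6 = kg of phthalo green.
Minimise 1.96x1 + 1.18x2 + 12.17x3 + 0.48x4 + 2.18x5 + 10.86x6 s.t.:
  23x2 + 83x6 ≥ 60   (yellow component)
  95x1 + 27x2 + 49x3 + 36x4 + 18x5 + 42x6 ≤ 165   (oil absorption)
  209x2 ≥ 119   (red component)
  x5 ≤ 1.1
  x3 ≤ 1
  x1, x2, x3, x4, x5, x6 ≥ 0.
The minimum-cost mix takes nothing from carbon black, phthalo blue, talc, titanium dioxide, phthalo green — only iron-oxide red. There the yellow component constraint is tight.
Optimal quantities: iron-oxide red = 2.609 kg.
Total cost: 1.18·2.609 = 3.0786.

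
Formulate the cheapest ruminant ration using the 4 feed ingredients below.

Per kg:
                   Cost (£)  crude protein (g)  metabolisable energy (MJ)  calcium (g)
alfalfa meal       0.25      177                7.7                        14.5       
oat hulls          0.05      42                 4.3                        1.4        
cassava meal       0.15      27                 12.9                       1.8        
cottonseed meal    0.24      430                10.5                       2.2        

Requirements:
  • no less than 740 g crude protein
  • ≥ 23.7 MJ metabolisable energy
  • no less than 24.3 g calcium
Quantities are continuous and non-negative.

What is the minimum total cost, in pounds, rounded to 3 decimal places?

£0.644

Treat it as an LP. Let x1 = kg of alfalfa meal, x2 = kg of oat hulls, x3 = kg of cassava meal, x4 = kg of cottonseed meal.
Minimize 0.25x1 + 0.05x2 + 0.15x3 + 0.24x4 s.t.:
  177x1 + 42x2 + 27x3 + 430x4 ≥ 740   (crude protein)
  7.7x1 + 4.3x2 + 12.9x3 + 10.5x4 ≥ 23.7   (metabolisable energy)
  14.5x1 + 1.4x2 + 1.8x3 + 2.2x4 ≥ 24.3   (calcium)
  x1, x2, x3, x4 ≥ 0.
The minimum-cost mix takes nothing from cassava meal — only alfalfa meal, oat hulls, cottonseed meal. Binding constraints: crude protein, metabolisable energy, calcium.
That vertex is x1 = 1.493, x2 = 0.1789, x4 = 1.089.
Cost = 0.25·1.493 + 0.05·0.1789 + 0.24·1.089 = 0.64356.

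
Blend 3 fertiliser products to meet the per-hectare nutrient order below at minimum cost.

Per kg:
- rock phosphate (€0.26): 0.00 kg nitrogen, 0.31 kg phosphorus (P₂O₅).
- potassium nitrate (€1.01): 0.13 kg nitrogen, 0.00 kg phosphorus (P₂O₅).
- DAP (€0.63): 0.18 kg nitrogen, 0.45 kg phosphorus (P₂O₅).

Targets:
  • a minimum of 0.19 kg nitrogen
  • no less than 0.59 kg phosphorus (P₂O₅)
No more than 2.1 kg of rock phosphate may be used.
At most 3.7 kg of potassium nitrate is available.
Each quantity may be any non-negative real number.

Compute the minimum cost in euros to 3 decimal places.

€0.761

Set it up as a linear program. Let x1 = kg of rock phosphate, x2 = kg of potassium nitrate, x3 = kg of DAP.
Minimize 0.26x1 + 1.01x2 + 0.63x3 subject to:
  0.13x2 + 0.18x3 ≥ 0.19   (nitrogen)
  0.31x1 + 0.45x3 ≥ 0.59   (phosphorus (P₂O₅))
  x1 ≤ 2.1
  x2 ≤ 3.7
  x1, x2, x3 ≥ 0.
The cheapest feasible vertex uses only rock phosphate, DAP; potassium nitrate is not used. There the nitrogen and phosphorus (P₂O₅) constraints are tight.
Solving gives x1 = 0.37097, x3 = 1.0556.
Total cost: 0.26·0.37097 + 0.63·1.0556 = 0.76148.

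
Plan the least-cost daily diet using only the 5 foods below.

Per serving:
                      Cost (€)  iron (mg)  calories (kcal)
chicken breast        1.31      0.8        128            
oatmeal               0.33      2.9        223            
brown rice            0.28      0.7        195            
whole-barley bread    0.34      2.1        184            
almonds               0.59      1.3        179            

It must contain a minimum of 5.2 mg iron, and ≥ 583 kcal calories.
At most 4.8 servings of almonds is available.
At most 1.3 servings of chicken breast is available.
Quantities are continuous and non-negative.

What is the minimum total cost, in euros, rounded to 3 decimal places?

This is a linear program. Let x1 = servings of chicken breast, x2 = servings of oatmeal, x3 = servings of brown rice, x4 = servings of whole-barley bread, x5 = servings of almonds.
Minimise 1.31x1 + 0.33x2 + 0.28x3 + 0.34x4 + 0.59x5 with:
  0.8x1 + 2.9x2 + 0.7x3 + 2.1x4 + 1.3x5 ≥ 5.2   (iron)
  128x1 + 223x2 + 195x3 + 184x4 + 179x5 ≥ 583   (calories)
  x5 ≤ 4.8
  x1 ≤ 1.3
  x1, x2, x3, x4, x5 ≥ 0.
The cheapest feasible vertex uses only oatmeal, brown rice; chicken breast, whole-barley bread, almonds are not used. The iron and calories requirements are met with equality.
Optimal quantities: oatmeal = 1.48 servings, brown rice = 1.297 servings.
Cost = 0.33·1.48 + 0.28·1.297 = 0.85156.

€0.852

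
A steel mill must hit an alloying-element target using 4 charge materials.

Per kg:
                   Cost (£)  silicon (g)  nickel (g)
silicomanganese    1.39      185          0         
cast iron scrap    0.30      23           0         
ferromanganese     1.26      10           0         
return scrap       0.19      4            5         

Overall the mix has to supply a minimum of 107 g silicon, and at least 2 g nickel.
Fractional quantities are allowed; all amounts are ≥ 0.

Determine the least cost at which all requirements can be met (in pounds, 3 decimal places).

Let x1 = kg of silicomanganese, x2 = kg of cast iron scrap, x3 = kg of ferromanganese, x4 = kg of return scrap.
min 1.39x1 + 0.3x2 + 1.26x3 + 0.19x4 with:
  185x1 + 23x2 + 10x3 + 4x4 ≥ 107   (silicon)
  5x4 ≥ 2   (nickel)
  x1, x2, x3, x4 ≥ 0.
The minimum-cost mix takes nothing from cast iron scrap, ferromanganese — only silicomanganese, return scrap. Binding constraints: silicon and nickel.
That vertex is x1 = 0.5697, x4 = 0.4.
Cost = 1.39·0.5697 + 0.19·0.4 = 0.86788.

£0.868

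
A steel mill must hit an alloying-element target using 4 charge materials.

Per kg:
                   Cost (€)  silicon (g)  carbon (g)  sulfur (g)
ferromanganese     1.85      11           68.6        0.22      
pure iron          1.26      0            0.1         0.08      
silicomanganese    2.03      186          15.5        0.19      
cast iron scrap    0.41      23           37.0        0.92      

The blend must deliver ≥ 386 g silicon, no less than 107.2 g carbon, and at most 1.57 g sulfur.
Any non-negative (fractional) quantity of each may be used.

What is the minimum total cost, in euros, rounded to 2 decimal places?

€5.25

Let x1 = kg of ferromanganese, x2 = kg of pure iron, x3 = kg of silicomanganese, x4 = kg of cast iron scrap.
Minimize 1.85x1 + 1.26x2 + 2.03x3 + 0.41x4 with:
  11x1 + 186x3 + 23x4 ≥ 386   (silicon)
  68.6x1 + 0.1x2 + 15.5x3 + 37x4 ≥ 107.2   (carbon)
  0.22x1 + 0.08x2 + 0.19x3 + 0.92x4 ≤ 1.57   (sulfur)
  x1, x2, x3, x4 ≥ 0.
The cheapest feasible vertex uses only ferromanganese, silicomanganese, cast iron scrap; pure iron is not used. The silicon, carbon, sulfur requirements are met with equality.
Optimal quantities: ferromanganese = 0.4877 kg, silicomanganese = 1.898 kg, cast iron scrap = 1.198 kg.
Cost = 1.85·0.4877 + 2.03·1.898 + 0.41·1.198 = 5.2464.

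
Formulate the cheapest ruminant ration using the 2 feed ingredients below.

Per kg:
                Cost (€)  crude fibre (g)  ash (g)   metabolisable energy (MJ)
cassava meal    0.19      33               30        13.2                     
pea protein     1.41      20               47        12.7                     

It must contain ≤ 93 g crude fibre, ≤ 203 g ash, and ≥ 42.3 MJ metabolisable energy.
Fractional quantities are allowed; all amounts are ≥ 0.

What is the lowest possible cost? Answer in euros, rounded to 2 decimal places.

€1.94

Let x1 = kg of cassava meal, x2 = kg of pea protein.
Minimise 0.19x1 + 1.41x2 s.t.:
  33x1 + 20x2 ≤ 93   (crude fibre)
  30x1 + 47x2 ≤ 203   (ash)
  13.2x1 + 12.7x2 ≥ 42.3   (metabolisable energy)
  x1, x2 ≥ 0.
Both inputs are positive at the optimum. Binding constraints: crude fibre and metabolisable energy.
Optimal quantities: cassava meal = 2.161 kg, pea protein = 1.085 kg.
Total cost: 0.19·2.161 + 1.41·1.085 = 1.9404.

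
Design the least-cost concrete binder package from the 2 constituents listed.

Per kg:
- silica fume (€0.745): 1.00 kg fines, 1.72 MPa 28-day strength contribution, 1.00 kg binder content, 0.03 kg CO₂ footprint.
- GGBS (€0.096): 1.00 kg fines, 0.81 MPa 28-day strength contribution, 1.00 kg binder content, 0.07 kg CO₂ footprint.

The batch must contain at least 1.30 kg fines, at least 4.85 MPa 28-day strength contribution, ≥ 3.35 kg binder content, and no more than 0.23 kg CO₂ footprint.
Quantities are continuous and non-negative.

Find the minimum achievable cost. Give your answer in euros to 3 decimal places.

Let x1 = kg of silica fume, x2 = kg of GGBS.
min 0.745x1 + 0.096x2 s.t.:
  1x1 + 1x2 ≥ 1.3   (fines)
  1.72x1 + 0.81x2 ≥ 4.85   (28-day strength contribution)
  1x1 + 1x2 ≥ 3.35   (binder content)
  0.03x1 + 0.07x2 ≤ 0.23   (CO₂ footprint)
  x1, x2 ≥ 0.
Both inputs are positive at the optimum. The 28-day strength contribution and CO₂ footprint requirements are met with equality.
Solving gives x1 = 1.594, x2 = 2.602.
Total cost: 0.745·1.594 + 0.096·2.602 = 1.43732.

€1.437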